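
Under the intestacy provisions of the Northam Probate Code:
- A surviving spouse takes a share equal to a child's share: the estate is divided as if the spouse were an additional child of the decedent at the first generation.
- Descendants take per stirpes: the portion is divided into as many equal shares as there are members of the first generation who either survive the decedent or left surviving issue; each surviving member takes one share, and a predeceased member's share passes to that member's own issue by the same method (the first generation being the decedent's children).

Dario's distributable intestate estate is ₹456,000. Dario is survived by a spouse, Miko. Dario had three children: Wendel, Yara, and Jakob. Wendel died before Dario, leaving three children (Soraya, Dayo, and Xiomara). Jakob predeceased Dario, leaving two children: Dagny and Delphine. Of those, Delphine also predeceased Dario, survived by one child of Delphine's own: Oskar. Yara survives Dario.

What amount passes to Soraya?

Soraya receives ₹38,000.

The spouse counts as an additional share at the children's level, so there are 4 primary shares of ₹114,000. Miko takes one such share (₹114,000).
The children's combined portion (₹342,000) is divided into 3 shares of ₹114,000: Yara takes ₹114,000; Wendel's ₹114,000 share passes to Wendel's issue; Jakob's ₹114,000 share passes to Jakob's issue.
Wendel's share (₹114,000) is divided into 3 shares of ₹38,000: Soraya, Dayo, and Xiomara each take ₹38,000.
Jakob's share (₹114,000) is divided into 2 shares of ₹57,000: Dagny takes ₹57,000; Delphine's ₹57,000 share passes to Delphine's issue.
Delphine's share (₹57,000) passes entirely to Oskar.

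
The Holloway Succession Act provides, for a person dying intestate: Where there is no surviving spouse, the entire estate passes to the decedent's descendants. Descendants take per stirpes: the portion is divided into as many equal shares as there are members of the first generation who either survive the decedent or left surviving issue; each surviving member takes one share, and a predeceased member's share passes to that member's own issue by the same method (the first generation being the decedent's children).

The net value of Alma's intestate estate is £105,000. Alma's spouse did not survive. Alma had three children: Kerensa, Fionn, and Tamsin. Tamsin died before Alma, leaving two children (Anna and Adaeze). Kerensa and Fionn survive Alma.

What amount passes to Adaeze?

Adaeze receives £17,500.

The entire £105,000 passes to the descendants.
That amount (£105,000) is divided into 3 shares of £35,000: Kerensa and Fionn each take £35,000; Tamsin's £35,000 share passes to Tamsin's issue.
Tamsin's share (£35,000) is divided into 2 shares of £17,500: Anna and Adaeze each take £17,500.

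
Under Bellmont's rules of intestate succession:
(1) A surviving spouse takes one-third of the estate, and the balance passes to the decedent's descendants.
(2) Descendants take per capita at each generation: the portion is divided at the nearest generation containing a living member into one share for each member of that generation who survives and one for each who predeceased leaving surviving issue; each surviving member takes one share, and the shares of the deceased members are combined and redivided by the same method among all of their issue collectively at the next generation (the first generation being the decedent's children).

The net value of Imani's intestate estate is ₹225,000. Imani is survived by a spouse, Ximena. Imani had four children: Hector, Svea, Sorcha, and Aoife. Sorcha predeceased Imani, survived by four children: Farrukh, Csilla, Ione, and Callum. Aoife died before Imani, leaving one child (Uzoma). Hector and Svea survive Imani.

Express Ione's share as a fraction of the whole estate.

Ione receives 1/15 of the estate.

Ximena takes one-third of ₹225,000 = ₹75,000. The remaining ₹150,000 passes to the descendants.
The descendants' portion (₹150,000) is divided at the children's generation into 4 shares of ₹37,500. Hector and Svea each take ₹37,500. The 2 shares of the deceased (Sorcha and Aoife) are combined into a pool of ₹75,000.
That pool (₹75,000) is divided at the grandchildren's generation equally among Farrukh, Csilla, Ione, Callum, and Uzoma: ₹15,000 each.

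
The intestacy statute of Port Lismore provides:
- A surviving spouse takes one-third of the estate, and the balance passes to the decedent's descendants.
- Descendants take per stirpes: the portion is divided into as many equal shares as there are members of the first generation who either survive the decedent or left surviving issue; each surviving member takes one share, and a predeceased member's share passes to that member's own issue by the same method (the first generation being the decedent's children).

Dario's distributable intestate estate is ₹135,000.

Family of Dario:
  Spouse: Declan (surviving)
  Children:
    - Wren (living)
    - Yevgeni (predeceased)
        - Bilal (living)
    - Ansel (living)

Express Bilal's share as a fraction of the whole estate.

Bilal receives 2/9 of the estate.

Declan takes one-third of ₹135,000 = ₹45,000. The remaining ₹90,000 passes to the descendants.
The descendants' portion (₹90,000) is divided into 3 shares of ₹30,000: Wren and Ansel each take ₹30,000; Yevgeni's ₹30,000 share passes to Yevgeni's issue.
Yevgeni's share (₹30,000) passes entirely to Bilal.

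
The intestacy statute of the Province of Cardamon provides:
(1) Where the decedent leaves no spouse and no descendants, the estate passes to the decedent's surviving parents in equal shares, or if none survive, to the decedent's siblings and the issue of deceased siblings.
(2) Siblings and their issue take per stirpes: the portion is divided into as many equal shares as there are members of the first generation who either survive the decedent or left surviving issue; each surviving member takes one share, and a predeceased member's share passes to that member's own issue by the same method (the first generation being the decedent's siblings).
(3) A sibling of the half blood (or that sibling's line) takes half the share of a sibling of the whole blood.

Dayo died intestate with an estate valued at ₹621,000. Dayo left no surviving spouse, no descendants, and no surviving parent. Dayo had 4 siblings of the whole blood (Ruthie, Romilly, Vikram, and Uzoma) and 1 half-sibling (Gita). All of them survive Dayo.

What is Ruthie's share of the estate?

Ruthie receives ₹138,000.

The entire ₹621,000 passes to the siblings and their issue.
Counting each half-blood sibling's line as half a unit, there are 9/2 units in ₹621,000, so one unit is ₹138,000. Whole-blood lines (Ruthie, Romilly, Vikram, and Uzoma) take ₹138,000 each; half-blood lines (Gita) take ₹69,000 each.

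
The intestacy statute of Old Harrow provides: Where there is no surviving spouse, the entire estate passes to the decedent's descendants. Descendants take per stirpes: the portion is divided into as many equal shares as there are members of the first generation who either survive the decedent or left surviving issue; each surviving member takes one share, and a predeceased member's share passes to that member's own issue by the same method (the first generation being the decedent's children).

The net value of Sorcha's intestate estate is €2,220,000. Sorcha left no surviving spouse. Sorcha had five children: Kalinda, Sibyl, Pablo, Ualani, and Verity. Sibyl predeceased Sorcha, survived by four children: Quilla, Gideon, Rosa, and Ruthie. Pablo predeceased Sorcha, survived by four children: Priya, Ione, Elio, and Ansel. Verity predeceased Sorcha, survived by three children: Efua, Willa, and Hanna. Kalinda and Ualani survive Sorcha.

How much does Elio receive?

The entire €2,220,000 passes to the descendants.
That amount (€2,220,000) is divided into 5 shares of €444,000: Kalinda and Ualani each take €444,000; Sibyl's €444,000 share passes to Sibyl's issue; Pablo's €444,000 share passes to Pablo's issue; Verity's €444,000 share passes to Verity's issue.
Sibyl's share (€444,000) is divided into 4 shares of €111,000: Quilla, Gideon, Rosa, and Ruthie each take €111,000.
Pablo's share (€444,000) is divided into 4 shares of €111,000: Priya, Ione, Elio, and Ansel each take €111,000.
Verity's share (€444,000) is divided into 3 shares of €148,000: Efua, Willa, and Hanna each take €148,000.

Elio receives €111,000.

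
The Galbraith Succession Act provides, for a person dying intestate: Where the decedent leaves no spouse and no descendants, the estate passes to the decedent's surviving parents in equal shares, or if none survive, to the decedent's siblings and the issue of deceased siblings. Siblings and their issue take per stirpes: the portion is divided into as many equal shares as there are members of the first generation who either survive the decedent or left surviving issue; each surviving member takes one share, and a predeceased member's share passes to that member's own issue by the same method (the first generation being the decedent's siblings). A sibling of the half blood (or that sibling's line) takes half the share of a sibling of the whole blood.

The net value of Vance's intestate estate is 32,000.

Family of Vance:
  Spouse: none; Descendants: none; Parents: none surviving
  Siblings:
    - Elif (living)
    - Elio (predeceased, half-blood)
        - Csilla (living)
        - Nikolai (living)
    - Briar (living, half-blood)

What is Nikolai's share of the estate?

The entire 32,000 passes to the siblings and their issue.
Counting each half-blood sibling's line as half a unit, there are 2 units in 32,000, so one unit is 16,000. Whole-blood lines (Elif) take 16,000 each; half-blood lines (Elio and Briar) take 8,000 each.
Elio's share (8,000) is divided into 2 shares of 4,000: Csilla and Nikolai each take 4,000.

Nikolai receives 4,000.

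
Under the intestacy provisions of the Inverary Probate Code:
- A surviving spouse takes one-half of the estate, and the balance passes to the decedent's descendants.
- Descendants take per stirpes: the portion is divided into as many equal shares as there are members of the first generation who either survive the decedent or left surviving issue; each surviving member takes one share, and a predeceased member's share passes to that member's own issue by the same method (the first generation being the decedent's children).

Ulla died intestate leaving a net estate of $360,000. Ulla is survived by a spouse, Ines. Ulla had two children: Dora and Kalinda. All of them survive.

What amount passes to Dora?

Dora receives $90,000.

Ines takes one-half of $360,000 = $180,000. The remaining $180,000 passes to the descendants.
The descendants' portion ($180,000) is divided into 2 shares of $90,000: Dora and Kalinda each take $90,000.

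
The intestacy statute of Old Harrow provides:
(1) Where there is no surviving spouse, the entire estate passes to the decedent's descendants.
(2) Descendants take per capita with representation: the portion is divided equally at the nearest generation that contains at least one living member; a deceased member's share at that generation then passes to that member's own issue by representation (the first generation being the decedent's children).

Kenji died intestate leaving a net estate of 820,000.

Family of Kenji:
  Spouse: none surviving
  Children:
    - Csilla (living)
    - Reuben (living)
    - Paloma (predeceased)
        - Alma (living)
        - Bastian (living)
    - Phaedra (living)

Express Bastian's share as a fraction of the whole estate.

Bastian receives 1/8 of the estate.

The entire 820,000 passes to the descendants.
That amount (820,000) is divided into 4 shares of 205,000: Csilla, Reuben, and Phaedra each take 205,000; Paloma's 205,000 share passes to Paloma's issue.
Paloma's share (205,000) is divided into 2 shares of 102,500: Alma and Bastian each take 102,500.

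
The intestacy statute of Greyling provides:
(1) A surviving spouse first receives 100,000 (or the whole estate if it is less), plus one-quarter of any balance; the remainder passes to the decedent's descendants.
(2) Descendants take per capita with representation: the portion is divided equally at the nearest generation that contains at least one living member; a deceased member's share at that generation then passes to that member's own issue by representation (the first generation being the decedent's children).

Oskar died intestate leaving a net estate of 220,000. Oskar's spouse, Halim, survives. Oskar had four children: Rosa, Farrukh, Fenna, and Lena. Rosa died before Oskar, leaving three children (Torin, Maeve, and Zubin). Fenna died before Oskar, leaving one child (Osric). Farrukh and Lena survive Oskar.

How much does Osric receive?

Osric receives 22,500.

Halim first takes 100,000, leaving a balance of 120,000. Halim then takes one-quarter of the balance (30,000), for a total of 130,000. The remaining 90,000 passes to the descendants.
The descendants' portion (90,000) is divided into 4 shares of 22,500: Farrukh and Lena each take 22,500; Rosa's 22,500 share passes to Rosa's issue; Fenna's 22,500 share passes to Fenna's issue.
Rosa's share (22,500) is divided into 3 shares of 7,500: Torin, Maeve, and Zubin each take 7,500.
Fenna's share (22,500) passes entirely to Osric.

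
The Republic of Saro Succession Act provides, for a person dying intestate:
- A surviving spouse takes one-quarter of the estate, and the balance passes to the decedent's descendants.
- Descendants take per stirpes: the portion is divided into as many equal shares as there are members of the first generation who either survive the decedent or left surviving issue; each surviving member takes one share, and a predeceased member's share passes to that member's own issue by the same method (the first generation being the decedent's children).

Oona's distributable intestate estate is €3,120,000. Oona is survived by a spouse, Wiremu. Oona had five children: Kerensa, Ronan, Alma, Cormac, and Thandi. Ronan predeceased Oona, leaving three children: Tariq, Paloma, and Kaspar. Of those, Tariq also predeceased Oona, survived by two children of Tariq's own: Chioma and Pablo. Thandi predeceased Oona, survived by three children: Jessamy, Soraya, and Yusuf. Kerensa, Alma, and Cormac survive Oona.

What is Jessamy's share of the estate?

Jessamy receives €156,000.

Wiremu takes one-quarter of €3,120,000 = €780,000. The remaining €2,340,000 passes to the descendants.
The descendants' portion (€2,340,000) is divided into 5 shares of €468,000: Kerensa, Alma, and Cormac each take €468,000; Ronan's €468,000 share passes to Ronan's issue; Thandi's €468,000 share passes to Thandi's issue.
Ronan's share (€468,000) is divided into 3 shares of €156,000: Paloma and Kaspar each take €156,000; Tariq's €156,000 share passes to Tariq's issue.
Tariq's share (€156,000) is divided into 2 shares of €78,000: Chioma and Pablo each take €78,000.
Thandi's share (€468,000) is divided into 3 shares of €156,000: Jessamy, Soraya, and Yusuf each take €156,000.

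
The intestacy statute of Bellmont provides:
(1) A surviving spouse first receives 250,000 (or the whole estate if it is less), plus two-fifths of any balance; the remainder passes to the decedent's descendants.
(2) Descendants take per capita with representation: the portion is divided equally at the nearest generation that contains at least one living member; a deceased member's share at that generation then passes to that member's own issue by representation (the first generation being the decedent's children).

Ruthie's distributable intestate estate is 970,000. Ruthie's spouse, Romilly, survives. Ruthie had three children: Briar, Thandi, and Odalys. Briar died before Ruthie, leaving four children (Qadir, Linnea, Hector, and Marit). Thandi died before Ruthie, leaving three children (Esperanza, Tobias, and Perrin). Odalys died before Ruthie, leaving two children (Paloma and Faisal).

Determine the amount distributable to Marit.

Marit receives 48,000.

Romilly first takes 250,000, leaving a balance of 720,000. Romilly then takes two-fifths of the balance (288,000), for a total of 538,000. The remaining 432,000 passes to the descendants.
No child survives, so the initial division is made at the grandchildren's generation.
The descendants' portion (432,000) is divided into 9 shares of 48,000: Qadir, Linnea, Hector, Marit, Esperanza, Tobias, Perrin, Paloma, and Faisal each take 48,000.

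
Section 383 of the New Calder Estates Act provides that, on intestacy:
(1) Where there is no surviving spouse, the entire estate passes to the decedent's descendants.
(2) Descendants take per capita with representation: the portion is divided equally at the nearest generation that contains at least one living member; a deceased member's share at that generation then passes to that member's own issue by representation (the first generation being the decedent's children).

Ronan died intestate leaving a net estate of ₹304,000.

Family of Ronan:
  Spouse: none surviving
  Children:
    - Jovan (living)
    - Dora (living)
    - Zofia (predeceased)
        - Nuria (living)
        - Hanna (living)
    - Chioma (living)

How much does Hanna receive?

Hanna receives ₹38,000.

The entire ₹304,000 passes to the descendants.
That amount (₹304,000) is divided into 4 shares of ₹76,000: Jovan, Dora, and Chioma each take ₹76,000; Zofia's ₹76,000 share passes to Zofia's issue.
Zofia's share (₹76,000) is divided into 2 shares of ₹38,000: Nuria and Hanna each take ₹38,000.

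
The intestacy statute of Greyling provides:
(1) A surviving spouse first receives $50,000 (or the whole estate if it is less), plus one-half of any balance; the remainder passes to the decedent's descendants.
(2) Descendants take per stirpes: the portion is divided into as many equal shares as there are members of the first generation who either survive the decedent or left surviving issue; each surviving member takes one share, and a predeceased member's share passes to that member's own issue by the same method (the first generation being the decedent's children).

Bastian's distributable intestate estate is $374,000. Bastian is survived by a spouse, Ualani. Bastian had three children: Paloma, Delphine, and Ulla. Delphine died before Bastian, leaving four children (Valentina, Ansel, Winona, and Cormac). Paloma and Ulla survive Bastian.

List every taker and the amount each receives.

Ualani: $212,000; Paloma: $54,000; Valentina: $13,500; Ansel: $13,500; Winona: $13,500; Cormac: $13,500; Ulla: $54,000

Ualani first takes $50,000, leaving a balance of $324,000. Ualani then takes one-half of the balance ($162,000), for a total of $212,000. The remaining $162,000 passes to the descendants.
The descendants' portion ($162,000) is divided into 3 shares of $54,000: Paloma and Ulla each take $54,000; Delphine's $54,000 share passes to Delphine's issue.
Delphine's share ($54,000) is divided into 4 shares of $13,500: Valentina, Ansel, Winona, and Cormac each take $13,500.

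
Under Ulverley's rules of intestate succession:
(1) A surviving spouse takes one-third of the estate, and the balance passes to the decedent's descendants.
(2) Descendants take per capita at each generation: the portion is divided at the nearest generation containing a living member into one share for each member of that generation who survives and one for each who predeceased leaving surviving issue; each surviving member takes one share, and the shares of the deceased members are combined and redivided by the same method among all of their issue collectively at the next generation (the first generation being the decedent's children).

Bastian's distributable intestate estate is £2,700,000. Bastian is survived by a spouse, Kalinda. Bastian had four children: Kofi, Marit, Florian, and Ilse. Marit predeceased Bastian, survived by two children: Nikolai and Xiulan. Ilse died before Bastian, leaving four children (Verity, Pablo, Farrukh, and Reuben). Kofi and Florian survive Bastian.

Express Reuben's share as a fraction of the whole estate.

Reuben receives 1/18 of the estate.

Kalinda takes one-third of £2,700,000 = £900,000. The remaining £1,800,000 passes to the descendants.
The descendants' portion (£1,800,000) is divided at the children's generation into 4 shares of £450,000. Kofi and Florian each take £450,000. The 2 shares of the deceased (Marit and Ilse) are combined into a pool of £900,000.
That pool (£900,000) is divided at the grandchildren's generation equally among Nikolai, Xiulan, Verity, Pablo, Farrukh, and Reuben: £150,000 each.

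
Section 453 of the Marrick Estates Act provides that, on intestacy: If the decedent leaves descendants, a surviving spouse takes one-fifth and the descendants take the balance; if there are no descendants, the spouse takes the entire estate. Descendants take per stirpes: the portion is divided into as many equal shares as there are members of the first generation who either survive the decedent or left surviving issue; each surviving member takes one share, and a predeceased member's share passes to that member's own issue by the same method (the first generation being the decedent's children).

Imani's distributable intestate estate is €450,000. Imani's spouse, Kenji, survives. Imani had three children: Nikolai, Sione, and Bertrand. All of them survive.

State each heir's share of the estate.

Kenji takes one-fifth of €450,000 = €90,000. The remaining €360,000 passes to the descendants.
The descendants' portion (€360,000) is divided into 3 shares of €120,000: Nikolai, Sione, and Bertrand each take €120,000.

Kenji: €90,000; Nikolai: €120,000; Sione: €120,000; Bertrand: €120,000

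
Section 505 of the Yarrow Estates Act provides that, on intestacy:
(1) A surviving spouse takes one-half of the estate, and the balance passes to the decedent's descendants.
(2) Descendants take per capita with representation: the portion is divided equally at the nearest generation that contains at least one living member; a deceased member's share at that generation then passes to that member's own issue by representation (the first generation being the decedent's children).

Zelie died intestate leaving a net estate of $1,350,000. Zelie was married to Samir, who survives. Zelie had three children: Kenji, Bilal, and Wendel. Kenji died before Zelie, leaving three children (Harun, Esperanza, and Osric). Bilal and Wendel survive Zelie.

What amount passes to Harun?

Samir takes one-half of $1,350,000 = $675,000. The remaining $675,000 passes to the descendants.
The descendants' portion ($675,000) is divided into 3 shares of $225,000: Bilal and Wendel each take $225,000; Kenji's $225,000 share passes to Kenji's issue.
Kenji's share ($225,000) is divided into 3 shares of $75,000: Harun, Esperanza, and Osric each take $75,000.

Harun receives $75,000.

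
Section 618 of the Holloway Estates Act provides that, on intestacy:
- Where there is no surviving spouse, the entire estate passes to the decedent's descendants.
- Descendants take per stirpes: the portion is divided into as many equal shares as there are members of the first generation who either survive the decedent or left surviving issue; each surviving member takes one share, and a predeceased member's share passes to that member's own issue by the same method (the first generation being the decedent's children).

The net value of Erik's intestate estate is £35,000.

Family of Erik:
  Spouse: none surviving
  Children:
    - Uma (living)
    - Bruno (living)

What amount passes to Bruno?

The entire £35,000 passes to the descendants.
That amount (£35,000) is divided into 2 shares of £17,500: Uma and Bruno each take £17,500.

Bruno receives £17,500.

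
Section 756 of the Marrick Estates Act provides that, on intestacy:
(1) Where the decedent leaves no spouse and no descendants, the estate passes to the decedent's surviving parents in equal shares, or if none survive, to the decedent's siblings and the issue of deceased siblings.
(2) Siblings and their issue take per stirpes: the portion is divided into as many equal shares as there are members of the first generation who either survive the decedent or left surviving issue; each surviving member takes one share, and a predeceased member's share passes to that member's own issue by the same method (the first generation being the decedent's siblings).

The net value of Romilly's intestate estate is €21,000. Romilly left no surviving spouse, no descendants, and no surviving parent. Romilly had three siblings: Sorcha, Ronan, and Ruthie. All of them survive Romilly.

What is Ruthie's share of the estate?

The entire €21,000 passes to the siblings and their issue.
That amount (€21,000) is divided into 3 shares of €7,000: Sorcha, Ronan, and Ruthie each take €7,000.

Ruthie receives €7,000.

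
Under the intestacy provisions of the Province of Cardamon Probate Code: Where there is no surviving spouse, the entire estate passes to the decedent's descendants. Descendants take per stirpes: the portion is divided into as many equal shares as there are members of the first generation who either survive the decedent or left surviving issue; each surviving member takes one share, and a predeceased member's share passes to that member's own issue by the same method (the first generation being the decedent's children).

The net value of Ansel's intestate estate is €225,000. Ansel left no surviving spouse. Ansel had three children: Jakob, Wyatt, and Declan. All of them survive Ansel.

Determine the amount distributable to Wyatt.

The entire €225,000 passes to the descendants.
That amount (€225,000) is divided into 3 shares of €75,000: Jakob, Wyatt, and Declan each take €75,000.

Wyatt receives €75,000.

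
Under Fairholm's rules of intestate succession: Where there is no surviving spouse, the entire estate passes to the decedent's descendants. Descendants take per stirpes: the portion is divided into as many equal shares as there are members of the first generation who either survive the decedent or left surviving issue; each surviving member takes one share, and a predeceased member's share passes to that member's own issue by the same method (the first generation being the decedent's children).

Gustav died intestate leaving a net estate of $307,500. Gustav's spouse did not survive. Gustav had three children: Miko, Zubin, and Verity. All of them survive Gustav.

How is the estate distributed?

The entire $307,500 passes to the descendants.
That amount ($307,500) is divided into 3 shares of $102,500: Miko, Zubin, and Verity each take $102,500.

Miko: $102,500; Zubin: $102,500; Verity: $102,500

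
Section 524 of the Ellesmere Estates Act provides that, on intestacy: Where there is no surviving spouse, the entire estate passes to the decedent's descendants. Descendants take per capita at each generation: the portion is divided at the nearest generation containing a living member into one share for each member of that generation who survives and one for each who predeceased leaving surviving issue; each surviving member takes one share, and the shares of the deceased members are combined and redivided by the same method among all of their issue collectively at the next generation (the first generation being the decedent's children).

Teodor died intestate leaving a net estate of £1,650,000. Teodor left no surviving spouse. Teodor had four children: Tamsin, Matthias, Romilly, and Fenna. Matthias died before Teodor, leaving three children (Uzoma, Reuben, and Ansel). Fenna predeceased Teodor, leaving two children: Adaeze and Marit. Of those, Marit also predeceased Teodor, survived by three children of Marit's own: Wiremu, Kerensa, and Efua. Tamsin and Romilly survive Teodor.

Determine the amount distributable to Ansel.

Ansel receives £165,000.

The entire £1,650,000 passes to the descendants.
That amount (£1,650,000) is divided at the children's generation into 4 shares of £412,500. Tamsin and Romilly each take £412,500. The 2 shares of the deceased (Matthias and Fenna) are combined into a pool of £825,000.
That pool (£825,000) is divided at the grandchildren's generation into 5 shares of £165,000. Uzoma, Reuben, Ansel, and Adaeze each take £165,000. The remaining share for the deceased Marit (£165,000) is carried to the next generation.
That pool (£165,000) is divided at the great-grandchildren's generation equally among Wiremu, Kerensa, and Efua: £55,000 each.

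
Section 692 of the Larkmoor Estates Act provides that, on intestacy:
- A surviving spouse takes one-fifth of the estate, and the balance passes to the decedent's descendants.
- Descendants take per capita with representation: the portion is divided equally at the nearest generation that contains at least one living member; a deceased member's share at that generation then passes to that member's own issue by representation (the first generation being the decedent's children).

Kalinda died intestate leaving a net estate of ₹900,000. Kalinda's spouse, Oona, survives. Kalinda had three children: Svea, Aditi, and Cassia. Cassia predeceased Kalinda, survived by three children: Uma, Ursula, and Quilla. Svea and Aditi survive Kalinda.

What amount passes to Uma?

Oona takes one-fifth of ₹900,000 = ₹180,000. The remaining ₹720,000 passes to the descendants.
The descendants' portion (₹720,000) is divided into 3 shares of ₹240,000: Svea and Aditi each take ₹240,000; Cassia's ₹240,000 share passes to Cassia's issue.
Cassia's share (₹240,000) is divided into 3 shares of ₹80,000: Uma, Ursula, and Quilla each take ₹80,000.

Uma receives ₹80,000.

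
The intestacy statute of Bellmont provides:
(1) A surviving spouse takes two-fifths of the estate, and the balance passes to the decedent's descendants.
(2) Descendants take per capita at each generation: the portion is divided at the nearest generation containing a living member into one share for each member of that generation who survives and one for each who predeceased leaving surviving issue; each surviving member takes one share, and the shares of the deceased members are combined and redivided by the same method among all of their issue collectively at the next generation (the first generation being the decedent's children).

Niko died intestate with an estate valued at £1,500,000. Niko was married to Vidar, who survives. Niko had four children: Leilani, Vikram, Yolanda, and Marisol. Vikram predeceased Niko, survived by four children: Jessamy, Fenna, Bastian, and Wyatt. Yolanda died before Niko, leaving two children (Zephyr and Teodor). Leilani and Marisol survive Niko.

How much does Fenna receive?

Vidar takes two-fifths of £1,500,000 = £600,000. The remaining £900,000 passes to the descendants.
The descendants' portion (£900,000) is divided at the children's generation into 4 shares of £225,000. Leilani and Marisol each take £225,000. The 2 shares of the deceased (Vikram and Yolanda) are combined into a pool of £450,000.
That pool (£450,000) is divided at the grandchildren's generation equally among Jessamy, Fenna, Bastian, Wyatt, Zephyr, and Teodor: £75,000 each.

Fenna receives £75,000.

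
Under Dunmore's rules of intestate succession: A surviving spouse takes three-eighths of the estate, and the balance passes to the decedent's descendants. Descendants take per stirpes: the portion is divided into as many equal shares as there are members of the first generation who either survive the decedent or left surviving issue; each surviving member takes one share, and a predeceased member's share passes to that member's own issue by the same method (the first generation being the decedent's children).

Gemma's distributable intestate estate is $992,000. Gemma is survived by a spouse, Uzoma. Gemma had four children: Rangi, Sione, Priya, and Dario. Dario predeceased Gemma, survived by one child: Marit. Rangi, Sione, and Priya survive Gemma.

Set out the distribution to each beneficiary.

Uzoma: $372,000; Rangi: $155,000; Sione: $155,000; Priya: $155,000; Marit: $155,000

Uzoma takes three-eighths of $992,000 = $372,000. The remaining $620,000 passes to the descendants.
The descendants' portion ($620,000) is divided into 4 shares of $155,000: Rangi, Sione, and Priya each take $155,000; Dario's $155,000 share passes to Dario's issue.
Dario's share ($155,000) passes entirely to Marit.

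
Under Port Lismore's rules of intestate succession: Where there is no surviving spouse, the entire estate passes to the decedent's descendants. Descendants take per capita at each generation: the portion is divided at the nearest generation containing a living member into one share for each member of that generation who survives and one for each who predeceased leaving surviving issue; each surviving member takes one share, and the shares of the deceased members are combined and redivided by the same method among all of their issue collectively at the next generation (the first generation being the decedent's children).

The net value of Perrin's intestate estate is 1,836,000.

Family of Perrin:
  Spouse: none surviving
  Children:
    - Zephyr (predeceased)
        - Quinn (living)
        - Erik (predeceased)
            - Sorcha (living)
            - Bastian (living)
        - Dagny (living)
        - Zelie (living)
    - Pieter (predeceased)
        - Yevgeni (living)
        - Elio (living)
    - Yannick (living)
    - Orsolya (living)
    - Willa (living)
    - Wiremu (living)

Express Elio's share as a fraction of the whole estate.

Elio receives 1/18 of the estate.

The entire 1,836,000 passes to the descendants.
That amount (1,836,000) is divided at the children's generation into 6 shares of 306,000. Yannick, Orsolya, Willa, and Wiremu each take 306,000. The 2 shares of the deceased (Zephyr and Pieter) are combined into a pool of 612,000.
That pool (612,000) is divided at the grandchildren's generation into 6 shares of 102,000. Quinn, Dagny, Zelie, Yevgeni, and Elio each take 102,000. The remaining share for the deceased Erik (102,000) is carried to the next generation.
That pool (102,000) is divided at the great-grandchildren's generation equally among Sorcha and Bastian: 51,000 each.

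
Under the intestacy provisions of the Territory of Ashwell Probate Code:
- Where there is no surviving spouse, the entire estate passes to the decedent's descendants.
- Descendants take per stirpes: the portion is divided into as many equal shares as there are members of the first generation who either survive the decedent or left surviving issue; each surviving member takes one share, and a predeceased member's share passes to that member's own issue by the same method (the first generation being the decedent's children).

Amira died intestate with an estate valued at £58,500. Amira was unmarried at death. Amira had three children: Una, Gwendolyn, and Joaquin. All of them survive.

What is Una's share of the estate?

The entire £58,500 passes to the descendants.
That amount (£58,500) is divided into 3 shares of £19,500: Una, Gwendolyn, and Joaquin each take £19,500.

Una receives £19,500.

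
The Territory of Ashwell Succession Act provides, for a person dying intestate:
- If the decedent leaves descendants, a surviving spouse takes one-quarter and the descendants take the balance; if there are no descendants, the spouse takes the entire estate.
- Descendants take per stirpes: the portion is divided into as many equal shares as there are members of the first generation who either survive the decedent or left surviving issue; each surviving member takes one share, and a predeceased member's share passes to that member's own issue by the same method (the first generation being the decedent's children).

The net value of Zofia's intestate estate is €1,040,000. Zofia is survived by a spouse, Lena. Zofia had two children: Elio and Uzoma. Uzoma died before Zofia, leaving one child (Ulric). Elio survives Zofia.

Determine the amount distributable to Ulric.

Ulric receives €390,000.

Lena takes one-quarter of €1,040,000 = €260,000. The remaining €780,000 passes to the descendants.
The descendants' portion (€780,000) is divided into 2 shares of €390,000: Elio takes €390,000; Uzoma's €390,000 share passes to Uzoma's issue.
Uzoma's share (€390,000) passes entirely to Ulric.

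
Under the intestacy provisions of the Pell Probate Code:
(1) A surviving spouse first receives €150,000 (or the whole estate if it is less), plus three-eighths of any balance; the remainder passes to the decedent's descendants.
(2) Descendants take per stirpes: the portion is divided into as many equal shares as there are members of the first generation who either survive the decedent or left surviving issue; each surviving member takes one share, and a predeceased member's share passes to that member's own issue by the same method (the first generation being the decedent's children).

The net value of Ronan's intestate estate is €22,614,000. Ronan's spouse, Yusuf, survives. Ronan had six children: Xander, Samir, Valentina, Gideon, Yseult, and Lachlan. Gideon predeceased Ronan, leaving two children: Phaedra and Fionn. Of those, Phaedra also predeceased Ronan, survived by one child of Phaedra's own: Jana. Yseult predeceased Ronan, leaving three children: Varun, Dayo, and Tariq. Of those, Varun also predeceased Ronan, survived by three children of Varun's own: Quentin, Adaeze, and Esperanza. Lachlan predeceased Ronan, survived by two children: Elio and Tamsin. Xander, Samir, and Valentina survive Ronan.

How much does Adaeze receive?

Yusuf first takes €150,000, leaving a balance of €22,464,000. Yusuf then takes three-eighths of the balance (€8,424,000), for a total of €8,574,000. The remaining €14,040,000 passes to the descendants.
The descendants' portion (€14,040,000) is divided into 6 shares of €2,340,000: Xander, Samir, and Valentina each take €2,340,000; Gideon's €2,340,000 share passes to Gideon's issue; Yseult's €2,340,000 share passes to Yseult's issue; Lachlan's €2,340,000 share passes to Lachlan's issue.
Gideon's share (€2,340,000) is divided into 2 shares of €1,170,000: Fionn takes €1,170,000; Phaedra's €1,170,000 share passes to Phaedra's issue.
Phaedra's share (€1,170,000) passes entirely to Jana.
Yseult's share (€2,340,000) is divided into 3 shares of €780,000: Dayo and Tariq each take €780,000; Varun's €780,000 share passes to Varun's issue.
Varun's share (€780,000) is divided into 3 shares of €260,000: Quentin, Adaeze, and Esperanza each take €260,000.
Lachlan's share (€2,340,000) is divided into 2 shares of €1,170,000: Elio and Tamsin each take €1,170,000.

Adaeze receives €260,000.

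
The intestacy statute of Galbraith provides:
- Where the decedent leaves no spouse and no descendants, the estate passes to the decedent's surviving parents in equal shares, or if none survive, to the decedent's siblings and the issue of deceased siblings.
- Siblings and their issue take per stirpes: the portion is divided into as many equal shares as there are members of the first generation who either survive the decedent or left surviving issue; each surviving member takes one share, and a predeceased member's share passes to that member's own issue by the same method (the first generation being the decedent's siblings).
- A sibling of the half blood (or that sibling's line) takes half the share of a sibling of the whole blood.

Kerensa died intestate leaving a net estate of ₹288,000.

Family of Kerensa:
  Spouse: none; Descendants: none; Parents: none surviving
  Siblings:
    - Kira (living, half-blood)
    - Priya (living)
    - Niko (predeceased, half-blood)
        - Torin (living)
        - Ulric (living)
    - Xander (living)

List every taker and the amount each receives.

The entire ₹288,000 passes to the siblings and their issue.
Counting each half-blood sibling's line as half a unit, there are 3 units in ₹288,000, so one unit is ₹96,000. Whole-blood lines (Priya and Xander) take ₹96,000 each; half-blood lines (Kira and Niko) take ₹48,000 each.
Niko's share (₹48,000) is divided into 2 shares of ₹24,000: Torin and Ulric each take ₹24,000.

Kira: ₹48,000; Priya: ₹96,000; Torin: ₹24,000; Ulric: ₹24,000; Xander: ₹96,000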